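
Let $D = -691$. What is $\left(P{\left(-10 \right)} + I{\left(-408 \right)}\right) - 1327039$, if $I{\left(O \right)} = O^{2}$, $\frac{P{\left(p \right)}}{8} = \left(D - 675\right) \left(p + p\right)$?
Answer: $-942015$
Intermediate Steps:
$P{\left(p \right)} = - 21856 p$ ($P{\left(p \right)} = 8 \left(-691 - 675\right) \left(p + p\right) = 8 \left(- 1366 \cdot 2 p\right) = 8 \left(- 2732 p\right) = - 21856 p$)
$\left(P{\left(-10 \right)} + I{\left(-408 \right)}\right) - 1327039 = \left(\left(-21856\right) \left(-10\right) + \left(-408\right)^{2}\right) - 1327039 = \left(218560 + 166464\right) - 1327039 = 385024 - 1327039 = -942015$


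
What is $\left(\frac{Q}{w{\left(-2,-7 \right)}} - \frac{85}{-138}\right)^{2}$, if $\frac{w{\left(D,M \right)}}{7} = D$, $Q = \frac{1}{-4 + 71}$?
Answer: $\frac{395930404}{1047234321} \approx 0.37807$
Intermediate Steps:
$Q = \frac{1}{67} \approx 0.014925$
$w{\left(D,M \right)} = 7 D$
$\left(\frac{Q}{w{\left(-2,-7 \right)}} - \frac{85}{-138}\right)^{2} = \left(\frac{1}{67 \cdot 7 \left(-2\right)} - \frac{85}{-138}\right)^{2} = \left(\frac{1}{67 \left(-14\right)} - - \frac{85}{138}\right)^{2} = \left(\frac{1}{67} \left(- \frac{1}{14}\right) + \frac{85}{138}\right)^{2} = \left(- \frac{1}{938} + \frac{85}{138}\right)^{2} = \left(\frac{19898}{32361}\right)^{2} = \frac{395930404}{1047234321}$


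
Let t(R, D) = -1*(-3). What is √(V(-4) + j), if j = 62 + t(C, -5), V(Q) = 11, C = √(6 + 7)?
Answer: 2*√19 ≈ 8.7178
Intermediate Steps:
C = √13 ≈ 3.6056
t(R, D) = 3
j = 65 (j = 62 + 3 = 65)
√(V(-4) + j) = √(11 + 65) = √76 = 2*√19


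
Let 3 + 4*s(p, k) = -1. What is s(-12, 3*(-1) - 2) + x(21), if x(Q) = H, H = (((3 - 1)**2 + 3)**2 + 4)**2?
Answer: 2808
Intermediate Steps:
s(p, k) = -1 (s(p, k) = -3/4 + (1/4)*(-1) = -3/4 - 1/4 = -1)
H = 2809 (H = ((2**2 + 3)**2 + 4)**2 = ((4 + 3)**2 + 4)**2 = (7**2 + 4)**2 = (49 + 4)**2 = 53**2 = 2809)
x(Q) = 2809
s(-12, 3*(-1) - 2) + x(21) = -1 + 2809 = 2808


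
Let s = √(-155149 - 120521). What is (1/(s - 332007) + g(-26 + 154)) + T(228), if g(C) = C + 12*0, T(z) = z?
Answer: 13080498837319/36742974573 - I*√30630/36742974573 ≈ 356.0 - 4.7632e-9*I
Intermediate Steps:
s = 3*I*√30630 (s = √(-275670) = 3*I*√30630 ≈ 525.04*I)
g(C) = C (g(C) = C + 0 = C)
(1/(s - 332007) + g(-26 + 154)) + T(228) = (1/(3*I*√30630 - 332007) + (-26 + 154)) + 228 = (1/(-332007 + 3*I*√30630) + 128) + 228 = (128 + 1/(-332007 + 3*I*√30630)) + 228 = 356 + 1/(-332007 + 3*I*√30630)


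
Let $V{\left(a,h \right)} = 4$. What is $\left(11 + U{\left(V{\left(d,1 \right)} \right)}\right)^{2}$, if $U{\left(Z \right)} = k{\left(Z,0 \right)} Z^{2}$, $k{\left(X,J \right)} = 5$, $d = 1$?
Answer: $8281$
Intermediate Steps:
$U{\left(Z \right)} = 5 Z^{2}$
$\left(11 + U{\left(V{\left(d,1 \right)} \right)}\right)^{2} = \left(11 + 5 \cdot 4^{2}\right)^{2} = \left(11 + 5 \cdot 16\right)^{2} = \left(11 + 80\right)^{2} = 91^{2} = 8281$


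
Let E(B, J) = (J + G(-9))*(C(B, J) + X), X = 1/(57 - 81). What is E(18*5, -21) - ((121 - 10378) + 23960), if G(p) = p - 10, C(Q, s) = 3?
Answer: -41464/3 ≈ -13821.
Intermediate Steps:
G(p) = -10 + p
X = -1/24 (X = 1/(-24) = -1/24 ≈ -0.041667)
E(B, J) = -1349/24 + 71*J/24 (E(B, J) = (J + (-10 - 9))*(3 - 1/24) = (J - 19)*(71/24) = (-19 + J)*(71/24) = -1349/24 + 71*J/24)
E(18*5, -21) - ((121 - 10378) + 23960) = (-1349/24 + (71/24)*(-21)) - ((121 - 10378) + 23960) = (-1349/24 - 497/8) - (-10257 + 23960) = -355/3 - 1*13703 = -355/3 - 13703 = -41464/3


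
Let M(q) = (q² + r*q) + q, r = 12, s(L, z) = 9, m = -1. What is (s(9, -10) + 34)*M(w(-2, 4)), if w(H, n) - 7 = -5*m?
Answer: 12900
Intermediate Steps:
w(H, n) = 12 (w(H, n) = 7 - 5*(-1) = 7 + 5 = 12)
M(q) = q² + 13*q (M(q) = (q² + 12*q) + q = q² + 13*q)
(s(9, -10) + 34)*M(w(-2, 4)) = (9 + 34)*(12*(13 + 12)) = 43*(12*25) = 43*300 = 12900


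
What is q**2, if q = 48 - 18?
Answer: 900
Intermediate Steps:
q = 30
q**2 = 30**2 = 900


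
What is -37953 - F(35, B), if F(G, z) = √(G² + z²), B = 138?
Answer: -37953 - √20269 ≈ -38095.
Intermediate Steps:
-37953 - F(35, B) = -37953 - √(35² + 138²) = -37953 - √(1225 + 19044) = -37953 - √20269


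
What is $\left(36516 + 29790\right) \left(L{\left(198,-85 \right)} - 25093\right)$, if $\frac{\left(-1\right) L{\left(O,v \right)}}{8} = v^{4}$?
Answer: $-27691380946458$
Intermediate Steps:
$L{\left(O,v \right)} = - 8 v^{4}$
$\left(36516 + 29790\right) \left(L{\left(198,-85 \right)} - 25093\right) = \left(36516 + 29790\right) \left(- 8 \left(-85\right)^{4} - 25093\right) = 66306 \left(\left(-8\right) 52200625 - 25093\right) = 66306 \left(-417605000 - 25093\right) = 66306 \left(-417630093\right) = -27691380946458$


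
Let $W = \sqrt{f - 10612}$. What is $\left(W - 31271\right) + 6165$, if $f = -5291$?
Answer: $-25106 + 3 i \sqrt{1767} \approx -25106.0 + 126.11 i$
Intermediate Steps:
$W = 3 i \sqrt{1767}$ ($W = \sqrt{-5291 - 10612} = \sqrt{-15903} = 3 i \sqrt{1767} \approx 126.11 i$)
$\left(W - 31271\right) + 6165 = \left(3 i \sqrt{1767} - 31271\right) + 6165 = \left(-31271 + 3 i \sqrt{1767}\right) + 6165 = -25106 + 3 i \sqrt{1767}$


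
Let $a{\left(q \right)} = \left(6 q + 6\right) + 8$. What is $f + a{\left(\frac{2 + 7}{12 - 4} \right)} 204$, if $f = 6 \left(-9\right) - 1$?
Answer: $4178$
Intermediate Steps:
$f = -55$ ($f = -54 - 1 = -55$)
$a{\left(q \right)} = 14 + 6 q$ ($a{\left(q \right)} = \left(6 + 6 q\right) + 8 = 14 + 6 q$)
$f + a{\left(\frac{2 + 7}{12 - 4} \right)} 204 = -55 + \left(14 + 6 \frac{2 + 7}{12 - 4}\right) 204 = -55 + \left(14 + 6 \cdot \frac{9}{8}\right) 204 = -55 + \left(14 + \frac{27}{4}\right) 204 = -55 + \frac{83}{4} \cdot 204 = -55 + 4233 = 4178$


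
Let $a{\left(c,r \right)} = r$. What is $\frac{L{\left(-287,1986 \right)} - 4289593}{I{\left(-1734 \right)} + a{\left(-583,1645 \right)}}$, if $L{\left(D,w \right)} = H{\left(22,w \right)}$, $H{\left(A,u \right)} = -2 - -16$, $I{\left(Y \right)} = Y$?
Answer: $\frac{4289579}{89} \approx 48198.0$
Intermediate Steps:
$H{\left(A,u \right)} = 14$ ($H{\left(A,u \right)} = -2 + 16 = 14$)
$L{\left(D,w \right)} = 14$
$\frac{L{\left(-287,1986 \right)} - 4289593}{I{\left(-1734 \right)} + a{\left(-583,1645 \right)}} = \frac{14 - 4289593}{-1734 + 1645} = - \frac{4289579}{-89} = \left(-4289579\right) \left(- \frac{1}{89}\right) = \frac{4289579}{89}$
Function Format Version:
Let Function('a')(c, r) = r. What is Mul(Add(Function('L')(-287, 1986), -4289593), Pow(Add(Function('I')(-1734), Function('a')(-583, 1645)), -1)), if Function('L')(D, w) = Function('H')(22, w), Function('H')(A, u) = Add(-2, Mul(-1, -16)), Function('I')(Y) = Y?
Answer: Rational(4289579, 89) ≈ 48198.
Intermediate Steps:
Function('H')(A, u) = 14 (Function('H')(A, u) = Add(-2, 16) = 14)
Function('L')(D, w) = 14
Mul(Add(Function('L')(-287, 1986), -4289593), Pow(Add(Function('I')(-1734), Function('a')(-583, 1645)), -1)) = Mul(Add(14, -4289593), Pow(Add(-1734, 1645), -1)) = Mul(-4289579, Pow(-89, -1)) = Mul(-4289579, Rational(-1, 89)) = Rational(4289579, 89)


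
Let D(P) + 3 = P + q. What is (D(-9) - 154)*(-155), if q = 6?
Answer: 24800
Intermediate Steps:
D(P) = 3 + P (D(P) = -3 + (P + 6) = -3 + (6 + P) = 3 + P)
(D(-9) - 154)*(-155) = ((3 - 9) - 154)*(-155) = (-6 - 154)*(-155) = -160*(-155) = 24800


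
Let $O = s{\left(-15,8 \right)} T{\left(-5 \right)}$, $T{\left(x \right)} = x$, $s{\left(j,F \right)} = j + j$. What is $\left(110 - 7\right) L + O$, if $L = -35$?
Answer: $-3455$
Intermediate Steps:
$s{\left(j,F \right)} = 2 j$
$O = 150$ ($O = 2 \left(-15\right) \left(-5\right) = \left(-30\right) \left(-5\right) = 150$)
$\left(110 - 7\right) L + O = \left(110 - 7\right) \left(-35\right) + 150 = 103 \left(-35\right) + 150 = -3605 + 150 = -3455$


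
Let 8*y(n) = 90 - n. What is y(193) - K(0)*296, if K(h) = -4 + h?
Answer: 9369/8 ≈ 1171.1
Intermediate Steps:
y(n) = 45/4 - n/8 (y(n) = (90 - n)/8 = 45/4 - n/8)
y(193) - K(0)*296 = (45/4 - ⅛*193) - (-4 + 0)*296 = (45/4 - 193/8) - (-4)*296 = -103/8 - 1*(-1184) = -103/8 + 1184 = 9369/8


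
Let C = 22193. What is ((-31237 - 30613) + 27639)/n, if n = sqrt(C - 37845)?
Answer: 34211*I*sqrt(3913)/7826 ≈ 273.45*I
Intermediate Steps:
n = 2*I*sqrt(3913) (n = sqrt(22193 - 37845) = sqrt(-15652) = 2*I*sqrt(3913) ≈ 125.11*I)
((-31237 - 30613) + 27639)/n = ((-31237 - 30613) + 27639)/((2*I*sqrt(3913))) = (-61850 + 27639)*(-I*sqrt(3913)/7826) = -(-34211)*I*sqrt(3913)/7826 = 34211*I*sqrt(3913)/7826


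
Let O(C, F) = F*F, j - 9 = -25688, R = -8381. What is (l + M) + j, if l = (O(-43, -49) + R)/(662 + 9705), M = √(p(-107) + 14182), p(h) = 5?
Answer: -266220173/10367 + √14187 ≈ -25560.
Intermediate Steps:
j = -25679 (j = 9 - 25688 = -25679)
O(C, F) = F²
M = √14187 (M = √(5 + 14182) = √14187 ≈ 119.11)
l = -5980/10367 (l = ((-49)² - 8381)/(662 + 9705) = (2401 - 8381)/10367 = -5980*1/10367 = -5980/10367 ≈ -0.57683)
(l + M) + j = (-5980/10367 + √14187) - 25679 = -266220173/10367 + √14187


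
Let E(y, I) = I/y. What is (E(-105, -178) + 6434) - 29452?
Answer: -2416712/105 ≈ -23016.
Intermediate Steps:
(E(-105, -178) + 6434) - 29452 = (-178/(-105) + 6434) - 29452 = (-178*(-1/105) + 6434) - 29452 = (178/105 + 6434) - 29452 = 675748/105 - 29452 = -2416712/105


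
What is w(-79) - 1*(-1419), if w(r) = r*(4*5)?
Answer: -161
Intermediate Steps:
w(r) = 20*r (w(r) = r*20 = 20*r)
w(-79) - 1*(-1419) = 20*(-79) - 1*(-1419) = -1580 + 1419 = -161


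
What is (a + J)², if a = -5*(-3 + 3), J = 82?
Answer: 6724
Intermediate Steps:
a = 0 (a = -5*0 = 0)
(a + J)² = (0 + 82)² = 82² = 6724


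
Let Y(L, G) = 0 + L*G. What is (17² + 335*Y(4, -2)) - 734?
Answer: -3125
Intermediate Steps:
Y(L, G) = G*L (Y(L, G) = 0 + G*L = G*L)
(17² + 335*Y(4, -2)) - 734 = (17² + 335*(-2*4)) - 734 = (289 + 335*(-8)) - 734 = (289 - 2680) - 734 = -2391 - 734 = -3125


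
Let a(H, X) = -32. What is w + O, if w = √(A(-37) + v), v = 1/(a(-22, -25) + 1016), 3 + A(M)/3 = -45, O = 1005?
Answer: 1005 + I*√34856970/492 ≈ 1005.0 + 12.0*I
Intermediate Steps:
A(M) = -144 (A(M) = -9 + 3*(-45) = -9 - 135 = -144)
v = 1/984 (v = 1/(-32 + 1016) = 1/984 ≈ 0.0010163)
w = I*√34856970/492 (w = √(-144 + 1/984) = √(-141695/984) = I*√34856970/492 ≈ 12.0*I)
w + O = I*√34856970/492 + 1005 = 1005 + I*√34856970/492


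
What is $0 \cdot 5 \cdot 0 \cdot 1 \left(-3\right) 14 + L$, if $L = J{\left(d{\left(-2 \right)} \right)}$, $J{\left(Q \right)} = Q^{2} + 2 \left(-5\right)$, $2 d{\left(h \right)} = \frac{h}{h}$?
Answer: $- \frac{39}{4} \approx -9.75$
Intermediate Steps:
$d{\left(h \right)} = \frac{1}{2}$ ($d{\left(h \right)} = \frac{h \frac{1}{h}}{2} = \frac{1}{2} \cdot 1 = \frac{1}{2}$)
$J{\left(Q \right)} = -10 + Q^{2}$ ($J{\left(Q \right)} = Q^{2} - 10 = -10 + Q^{2}$)
$L = - \frac{39}{4}$ ($L = -10 + \left(\frac{1}{2}\right)^{2} = -10 + \frac{1}{4} = - \frac{39}{4} \approx -9.75$)
$0 \cdot 5 \cdot 0 \cdot 1 \left(-3\right) 14 + L = 0 \cdot 5 \cdot 0 \cdot 1 \left(-3\right) 14 - \frac{39}{4} = 0 \cdot 0 \left(-3\right) 14 - \frac{39}{4} = 0 \cdot 0 \cdot 14 - \frac{39}{4} = 0 \cdot 14 - \frac{39}{4} = 0 - \frac{39}{4} = - \frac{39}{4}$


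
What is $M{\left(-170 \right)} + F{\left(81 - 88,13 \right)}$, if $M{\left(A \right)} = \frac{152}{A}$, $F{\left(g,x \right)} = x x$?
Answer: $\frac{14289}{85} \approx 168.11$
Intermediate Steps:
$F{\left(g,x \right)} = x^{2}$
$M{\left(-170 \right)} + F{\left(81 - 88,13 \right)} = \frac{152}{-170} + 13^{2} = 152 \left(- \frac{1}{170}\right) + 169 = - \frac{76}{85} + 169 = \frac{14289}{85}$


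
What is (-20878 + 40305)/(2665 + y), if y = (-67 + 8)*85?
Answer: -19427/2350 ≈ -8.2668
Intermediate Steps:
y = -5015 (y = -59*85 = -5015)
(-20878 + 40305)/(2665 + y) = (-20878 + 40305)/(2665 - 5015) = 19427/(-2350) = 19427*(-1/2350) = -19427/2350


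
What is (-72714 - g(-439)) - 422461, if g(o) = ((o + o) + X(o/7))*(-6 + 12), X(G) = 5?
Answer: -489937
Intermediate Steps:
g(o) = 30 + 12*o (g(o) = ((o + o) + 5)*(-6 + 12) = (2*o + 5)*6 = (5 + 2*o)*6 = 30 + 12*o)
(-72714 - g(-439)) - 422461 = (-72714 - (30 + 12*(-439))) - 422461 = (-72714 - (30 - 5268)) - 422461 = (-72714 - 1*(-5238)) - 422461 = (-72714 + 5238) - 422461 = -67476 - 422461 = -489937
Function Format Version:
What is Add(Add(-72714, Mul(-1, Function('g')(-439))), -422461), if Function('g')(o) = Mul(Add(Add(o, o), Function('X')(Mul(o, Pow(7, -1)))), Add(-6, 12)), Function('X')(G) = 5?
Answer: -489937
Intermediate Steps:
Function('g')(o) = Add(30, Mul(12, o)) (Function('g')(o) = Mul(Add(Add(o, o), 5), Add(-6, 12)) = Mul(Add(Mul(2, o), 5), 6) = Mul(Add(5, Mul(2, o)), 6) = Add(30, Mul(12, o)))
Add(Add(-72714, Mul(-1, Function('g')(-439))), -422461) = Add(Add(-72714, Mul(-1, Add(30, Mul(12, -439)))), -422461) = Add(Add(-72714, Mul(-1, Add(30, -5268))), -422461) = Add(Add(-72714, Mul(-1, -5238)), -422461) = Add(Add(-72714, 5238), -422461) = Add(-67476, -422461) = -489937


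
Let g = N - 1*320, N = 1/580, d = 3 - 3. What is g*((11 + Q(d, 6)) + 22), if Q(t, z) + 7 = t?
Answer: -2412787/290 ≈ -8320.0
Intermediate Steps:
d = 0
N = 1/580 ≈ 0.0017241
Q(t, z) = -7 + t
g = -185599/580 (g = 1/580 - 1*320 = 1/580 - 320 = -185599/580 ≈ -320.00)
g*((11 + Q(d, 6)) + 22) = -185599*((11 + (-7 + 0)) + 22)/580 = -185599*((11 - 7) + 22)/580 = -185599*(4 + 22)/580 = -185599/580*26 = -2412787/290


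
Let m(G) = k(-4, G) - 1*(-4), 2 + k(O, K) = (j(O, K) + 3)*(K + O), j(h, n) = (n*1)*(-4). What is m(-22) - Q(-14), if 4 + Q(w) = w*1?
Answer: -2346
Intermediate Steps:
j(h, n) = -4*n (j(h, n) = n*(-4) = -4*n)
k(O, K) = -2 + (3 - 4*K)*(K + O) (k(O, K) = -2 + (-4*K + 3)*(K + O) = -2 + (3 - 4*K)*(K + O))
m(G) = -10 - 4*G**2 + 19*G (m(G) = (-2 - 4*G**2 + 3*G + 3*(-4) - 4*G*(-4)) - 1*(-4) = (-2 - 4*G**2 + 3*G - 12 + 16*G) + 4 = (-14 - 4*G**2 + 19*G) + 4 = -10 - 4*G**2 + 19*G)
Q(w) = -4 + w (Q(w) = -4 + w*1 = -4 + w)
m(-22) - Q(-14) = (-10 - 4*(-22)**2 + 19*(-22)) - (-4 - 14) = (-10 - 4*484 - 418) - 1*(-18) = (-10 - 1936 - 418) + 18 = -2364 + 18 = -2346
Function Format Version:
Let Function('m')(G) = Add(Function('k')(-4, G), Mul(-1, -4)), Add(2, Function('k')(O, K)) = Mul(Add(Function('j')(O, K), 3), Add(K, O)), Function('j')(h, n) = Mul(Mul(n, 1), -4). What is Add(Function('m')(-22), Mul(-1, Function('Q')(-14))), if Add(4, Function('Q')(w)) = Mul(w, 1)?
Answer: -2346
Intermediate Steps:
Function('j')(h, n) = Mul(-4, n) (Function('j')(h, n) = Mul(n, -4) = Mul(-4, n))
Function('k')(O, K) = Add(-2, Mul(Add(3, Mul(-4, K)), Add(K, O))) (Function('k')(O, K) = Add(-2, Mul(Add(Mul(-4, K), 3), Add(K, O))) = Add(-2, Mul(Add(3, Mul(-4, K)), Add(K, O))))
Function('m')(G) = Add(-10, Mul(-4, Pow(G, 2)), Mul(19, G)) (Function('m')(G) = Add(Add(-2, Mul(-4, Pow(G, 2)), Mul(3, G), Mul(3, -4), Mul(-4, G, -4)), Mul(-1, -4)) = Add(Add(-2, Mul(-4, Pow(G, 2)), Mul(3, G), -12, Mul(16, G)), 4) = Add(Add(-14, Mul(-4, Pow(G, 2)), Mul(19, G)), 4) = Add(-10, Mul(-4, Pow(G, 2)), Mul(19, G)))
Function('Q')(w) = Add(-4, w) (Function('Q')(w) = Add(-4, Mul(w, 1)) = Add(-4, w))
Add(Function('m')(-22), Mul(-1, Function('Q')(-14))) = Add(Add(-10, Mul(-4, Pow(-22, 2)), Mul(19, -22)), Mul(-1, Add(-4, -14))) = Add(Add(-10, Mul(-4, 484), -418), Mul(-1, -18)) = Add(Add(-10, -1936, -418), 18) = Add(-2364, 18) = -2346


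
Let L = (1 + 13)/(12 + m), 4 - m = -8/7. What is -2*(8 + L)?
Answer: -529/30 ≈ -17.633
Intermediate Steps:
m = 36/7 (m = 4 - (-8)/7 = 4 - 1*(-8/7) = 4 + 8/7 = 36/7 ≈ 5.1429)
L = 49/60 (L = (1 + 13)/(12 + 36/7) = 14/(120/7) = 14*(7/120) = 49/60 ≈ 0.81667)
-2*(8 + L) = -2*(8 + 49/60) = -2*529/60 = -529/30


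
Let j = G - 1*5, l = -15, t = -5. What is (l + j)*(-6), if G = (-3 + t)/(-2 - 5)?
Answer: 792/7 ≈ 113.14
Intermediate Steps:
G = 8/7 (G = (-3 - 5)/(-2 - 5) = -8/(-7) = -8*(-⅐) = 8/7 ≈ 1.1429)
j = -27/7 (j = 8/7 - 1*5 = 8/7 - 5 = -27/7 ≈ -3.8571)
(l + j)*(-6) = (-15 - 27/7)*(-6) = -132/7*(-6) = 792/7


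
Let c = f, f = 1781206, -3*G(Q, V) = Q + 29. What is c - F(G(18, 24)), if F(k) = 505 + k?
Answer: 5342150/3 ≈ 1.7807e+6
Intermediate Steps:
G(Q, V) = -29/3 - Q/3 (G(Q, V) = -(Q + 29)/3 = -(29 + Q)/3 = -29/3 - Q/3)
c = 1781206
c - F(G(18, 24)) = 1781206 - (505 + (-29/3 - ⅓*18)) = 1781206 - (505 + (-29/3 - 6)) = 1781206 - (505 - 47/3) = 1781206 - 1*1468/3 = 1781206 - 1468/3 = 5342150/3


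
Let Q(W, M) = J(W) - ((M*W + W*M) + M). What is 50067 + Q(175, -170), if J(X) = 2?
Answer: 109739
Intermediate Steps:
Q(W, M) = 2 - M - 2*M*W (Q(W, M) = 2 - ((M*W + W*M) + M) = 2 - ((M*W + M*W) + M) = 2 - (2*M*W + M) = 2 - (M + 2*M*W) = 2 + (-M - 2*M*W) = 2 - M - 2*M*W)
50067 + Q(175, -170) = 50067 + (2 - 1*(-170) - 2*(-170)*175) = 50067 + (2 + 170 + 59500) = 50067 + 59672 = 109739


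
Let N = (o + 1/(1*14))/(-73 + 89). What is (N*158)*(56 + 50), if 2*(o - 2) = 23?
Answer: 397765/28 ≈ 14206.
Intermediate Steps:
o = 27/2 (o = 2 + (1/2)*23 = 2 + 23/2 = 27/2 ≈ 13.500)
N = 95/112 (N = (27/2 + 1/(1*14))/(-73 + 89) = (27/2 + 1/14)/16 = (27/2 + 1/14)*(1/16) = (95/7)*(1/16) = 95/112 ≈ 0.84821)
(N*158)*(56 + 50) = ((95/112)*158)*(56 + 50) = (7505/56)*106 = 397765/28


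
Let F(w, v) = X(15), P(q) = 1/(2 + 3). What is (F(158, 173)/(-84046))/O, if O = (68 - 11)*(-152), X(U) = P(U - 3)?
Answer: 1/3640872720 ≈ 2.7466e-10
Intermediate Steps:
P(q) = 1/5
X(U) = 1/5
F(w, v) = 1/5
O = -8664 (O = 57*(-152) = -8664)
(F(158, 173)/(-84046))/O = ((1/5)/(-84046))/(-8664) = ((1/5)*(-1/84046))*(-1/8664) = -1/420230*(-1/8664) = 1/3640872720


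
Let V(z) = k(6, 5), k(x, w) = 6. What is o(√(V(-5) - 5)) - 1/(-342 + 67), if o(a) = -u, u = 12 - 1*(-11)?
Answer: -6324/275 ≈ -22.996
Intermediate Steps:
V(z) = 6
u = 23 (u = 12 + 11 = 23)
o(a) = -23 (o(a) = -1*23 = -23)
o(√(V(-5) - 5)) - 1/(-342 + 67) = -23 - 1/(-342 + 67) = -23 - 1/(-275) = -23 - 1*(-1/275) = -23 + 1/275 = -6324/275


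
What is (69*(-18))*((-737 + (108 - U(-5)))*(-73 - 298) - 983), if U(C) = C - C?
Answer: -288610992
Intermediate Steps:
U(C) = 0
(69*(-18))*((-737 + (108 - U(-5)))*(-73 - 298) - 983) = (69*(-18))*((-737 + (108 - 1*0))*(-73 - 298) - 983) = -1242*((-737 + (108 + 0))*(-371) - 983) = -1242*((-737 + 108)*(-371) - 983) = -1242*(-629*(-371) - 983) = -1242*(233359 - 983) = -1242*232376 = -288610992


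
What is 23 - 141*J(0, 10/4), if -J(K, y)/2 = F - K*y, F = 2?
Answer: 587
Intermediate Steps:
J(K, y) = -4 + 2*K*y (J(K, y) = -2*(2 - K*y) = -4 + 2*K*y)
23 - 141*J(0, 10/4) = 23 - 141*(-4 + 2*0*(10/4)) = 23 - 141*(-4 + 2*0*(10*(¼))) = 23 - 141*(-4 + 2*0*(5/2)) = 23 - 141*(-4 + 0) = 23 - 141*(-4) = 23 + 564 = 587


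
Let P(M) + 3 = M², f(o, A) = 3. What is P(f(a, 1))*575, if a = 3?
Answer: 3450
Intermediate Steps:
P(M) = -3 + M²
P(f(a, 1))*575 = (-3 + 3²)*575 = (-3 + 9)*575 = 6*575 = 3450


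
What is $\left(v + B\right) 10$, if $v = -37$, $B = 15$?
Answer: $-220$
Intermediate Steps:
$\left(v + B\right) 10 = \left(-37 + 15\right) 10 = \left(-22\right) 10 = -220$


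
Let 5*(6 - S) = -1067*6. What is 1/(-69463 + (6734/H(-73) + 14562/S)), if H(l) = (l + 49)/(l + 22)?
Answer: -1072/59112149 ≈ -1.8135e-5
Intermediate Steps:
S = 6432/5 (S = 6 - (-1067)*6/5 = 6 - ⅕*(-6402) = 6 + 6402/5 = 6432/5 ≈ 1286.4)
H(l) = (49 + l)/(22 + l)
1/(-69463 + (6734/H(-73) + 14562/S)) = 1/(-69463 + (6734/(((49 - 73)/(22 - 73))) + 14562/(6432/5))) = 1/(-69463 + (6734/((-24/(-51))) + 14562*(5/6432))) = 1/(-69463 + (6734/((-1/51*(-24))) + 12135/1072)) = 1/(-69463 + (6734/(8/17) + 12135/1072)) = 1/(-69463 + (6734*(17/8) + 12135/1072)) = 1/(-69463 + (57239/4 + 12135/1072)) = 1/(-69463 + 15352187/1072) = 1/(-59112149/1072) = -1072/59112149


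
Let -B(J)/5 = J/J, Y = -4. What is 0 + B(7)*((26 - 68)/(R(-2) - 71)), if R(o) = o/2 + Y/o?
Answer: -3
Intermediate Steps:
R(o) = o/2 - 4/o
B(J) = -5 (B(J) = -5*J/J = -5*1 = -5)
0 + B(7)*((26 - 68)/(R(-2) - 71)) = 0 - 5*(26 - 68)/(((½)*(-2) - 4/(-2)) - 71) = 0 - (-210)/((-1 - 4*(-½)) - 71) = 0 - (-210)/((-1 + 2) - 71) = 0 - (-210)/(1 - 71) = 0 - (-210)/(-70) = 0 - (-210)*(-1)/70 = 0 - 5*⅗ = 0 - 3 = -3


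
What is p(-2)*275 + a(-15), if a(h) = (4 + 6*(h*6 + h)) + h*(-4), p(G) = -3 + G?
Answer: -1941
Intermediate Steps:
a(h) = 4 + 38*h (a(h) = (4 + 6*(6*h + h)) - 4*h = (4 + 6*(7*h)) - 4*h = (4 + 42*h) - 4*h = 4 + 38*h)
p(-2)*275 + a(-15) = (-3 - 2)*275 + (4 + 38*(-15)) = -5*275 + (4 - 570) = -1375 - 566 = -1941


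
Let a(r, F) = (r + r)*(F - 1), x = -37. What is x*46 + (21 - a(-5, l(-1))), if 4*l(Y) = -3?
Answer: -3397/2 ≈ -1698.5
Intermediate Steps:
l(Y) = -¾ (l(Y) = (¼)*(-3) = -¾)
a(r, F) = 2*r*(-1 + F) (a(r, F) = (2*r)*(-1 + F) = 2*r*(-1 + F))
x*46 + (21 - a(-5, l(-1))) = -37*46 + (21 - 2*(-5)*(-1 - ¾)) = -1702 + (21 - 2*(-5)*(-7)/4) = -1702 + (21 - 1*35/2) = -1702 + (21 - 35/2) = -1702 + 7/2 = -3397/2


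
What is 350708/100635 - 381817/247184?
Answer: 48265252477/24875361840 ≈ 1.9403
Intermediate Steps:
350708/100635 - 381817/247184 = 48265252477/24875361840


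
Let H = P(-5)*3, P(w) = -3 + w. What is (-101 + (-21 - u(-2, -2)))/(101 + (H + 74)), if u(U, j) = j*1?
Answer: -120/151 ≈ -0.79470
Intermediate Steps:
H = -24 (H = (-3 - 5)*3 = -8*3 = -24)
u(U, j) = j
(-101 + (-21 - u(-2, -2)))/(101 + (H + 74)) = (-101 + (-21 - 1*(-2)))/(101 + (-24 + 74)) = (-101 + (-21 + 2))/(101 + 50) = (-101 - 19)/151 = -120*1/151 = -120/151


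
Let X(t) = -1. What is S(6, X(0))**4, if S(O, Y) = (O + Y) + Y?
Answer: 256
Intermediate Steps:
S(O, Y) = O + 2*Y
S(6, X(0))**4 = (6 + 2*(-1))**4 = (6 - 2)**4 = 4**4 = 256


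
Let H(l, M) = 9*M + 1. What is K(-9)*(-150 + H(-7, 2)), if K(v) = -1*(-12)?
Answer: -1572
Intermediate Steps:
H(l, M) = 1 + 9*M
K(v) = 12
K(-9)*(-150 + H(-7, 2)) = 12*(-150 + (1 + 9*2)) = 12*(-150 + (1 + 18)) = 12*(-150 + 19) = 12*(-131) = -1572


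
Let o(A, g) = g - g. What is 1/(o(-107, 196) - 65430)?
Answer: -1/65430 ≈ -1.5283e-5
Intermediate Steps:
o(A, g) = 0
1/(o(-107, 196) - 65430) = 1/(0 - 65430) = 1/(-65430) = -1/65430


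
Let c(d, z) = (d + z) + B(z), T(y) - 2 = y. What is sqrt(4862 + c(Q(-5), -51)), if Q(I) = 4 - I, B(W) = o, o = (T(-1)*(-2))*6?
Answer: 2*sqrt(1202) ≈ 69.340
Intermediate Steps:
T(y) = 2 + y
o = -12 (o = ((2 - 1)*(-2))*6 = (1*(-2))*6 = -2*6 = -12)
B(W) = -12
c(d, z) = -12 + d + z (c(d, z) = (d + z) - 12 = -12 + d + z)
sqrt(4862 + c(Q(-5), -51)) = sqrt(4862 + (-12 + (4 - 1*(-5)) - 51)) = sqrt(4862 + (-12 + (4 + 5) - 51)) = sqrt(4862 + (-12 + 9 - 51)) = sqrt(4862 - 54) = sqrt(4808) = 2*sqrt(1202)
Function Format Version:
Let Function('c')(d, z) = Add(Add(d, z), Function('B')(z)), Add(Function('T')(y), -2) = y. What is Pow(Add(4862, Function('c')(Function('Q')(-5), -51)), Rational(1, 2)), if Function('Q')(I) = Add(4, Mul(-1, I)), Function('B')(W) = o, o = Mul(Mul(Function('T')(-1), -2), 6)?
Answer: Mul(2, Pow(1202, Rational(1, 2))) ≈ 69.340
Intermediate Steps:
Function('T')(y) = Add(2, y)
o = -12 (o = Mul(Mul(Add(2, -1), -2), 6) = Mul(Mul(1, -2), 6) = Mul(-2, 6) = -12)
Function('B')(W) = -12
Function('c')(d, z) = Add(-12, d, z) (Function('c')(d, z) = Add(Add(d, z), -12) = Add(-12, d, z))
Pow(Add(4862, Function('c')(Function('Q')(-5), -51)), Rational(1, 2)) = Pow(Add(4862, Add(-12, Add(4, Mul(-1, -5)), -51)), Rational(1, 2)) = Pow(Add(4862, Add(-12, Add(4, 5), -51)), Rational(1, 2)) = Pow(Add(4862, Add(-12, 9, -51)), Rational(1, 2)) = Pow(Add(4862, -54), Rational(1, 2)) = Pow(4808, Rational(1, 2)) = Mul(2, Pow(1202, Rational(1, 2)))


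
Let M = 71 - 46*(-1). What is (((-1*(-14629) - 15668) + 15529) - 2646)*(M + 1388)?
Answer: 17825220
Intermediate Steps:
M = 117 (M = 71 + 46 = 117)
(((-1*(-14629) - 15668) + 15529) - 2646)*(M + 1388) = (((-1*(-14629) - 15668) + 15529) - 2646)*(117 + 1388) = (((14629 - 15668) + 15529) - 2646)*1505 = ((-1039 + 15529) - 2646)*1505 = (14490 - 2646)*1505 = 11844*1505 = 17825220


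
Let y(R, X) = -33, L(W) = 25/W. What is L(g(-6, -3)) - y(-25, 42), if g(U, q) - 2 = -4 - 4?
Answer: 173/6 ≈ 28.833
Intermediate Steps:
g(U, q) = -6 (g(U, q) = 2 + (-4 - 4) = 2 - 8 = -6)
L(g(-6, -3)) - y(-25, 42) = 25/(-6) - 1*(-33) = 25*(-⅙) + 33 = -25/6 + 33 = 173/6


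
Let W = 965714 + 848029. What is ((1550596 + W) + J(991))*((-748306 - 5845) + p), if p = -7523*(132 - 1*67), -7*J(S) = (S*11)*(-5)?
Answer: -29344309666188/7 ≈ -4.1920e+12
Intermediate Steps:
J(S) = 55*S/7 (J(S) = -S*11*(-5)/7 = -11*S*(-5)/7 = -(-55)*S/7 = 55*S/7)
W = 1813743
p = -488995 (p = -7523*(132 - 67) = -7523*65 = -488995)
((1550596 + W) + J(991))*((-748306 - 5845) + p) = ((1550596 + 1813743) + (55/7)*991)*((-748306 - 5845) - 488995) = (3364339 + 54505/7)*(-754151 - 488995) = (23604878/7)*(-1243146) = -29344309666188/7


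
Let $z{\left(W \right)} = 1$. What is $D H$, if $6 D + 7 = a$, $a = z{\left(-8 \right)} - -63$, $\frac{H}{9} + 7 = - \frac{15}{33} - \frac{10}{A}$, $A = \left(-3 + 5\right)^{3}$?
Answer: $- \frac{65493}{88} \approx -744.24$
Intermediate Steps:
$A = 8$ ($A = 2^{3} = 8$)
$H = - \frac{3447}{44}$ ($H = -63 + 9 \left(- \frac{15}{33} - \frac{10}{8}\right) = -63 + 9 \left(\left(-15\right) \frac{1}{33} - \frac{5}{4}\right) = -63 + 9 \left(- \frac{5}{11} - \frac{5}{4}\right) = -63 + 9 \left(- \frac{75}{44}\right) = -63 - \frac{675}{44} = - \frac{3447}{44} \approx -78.341$)
$a = 64$ ($a = 1 - -63 = 1 + 63 = 64$)
$D = \frac{19}{2}$ ($D = - \frac{7}{6} + \frac{1}{6} \cdot 64 = - \frac{7}{6} + \frac{32}{3} = \frac{19}{2} \approx 9.5$)
$D H = \frac{19}{2} \left(- \frac{3447}{44}\right) = - \frac{65493}{88}$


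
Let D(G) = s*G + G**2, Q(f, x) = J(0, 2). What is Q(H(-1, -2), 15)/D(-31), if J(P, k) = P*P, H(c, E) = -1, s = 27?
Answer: 0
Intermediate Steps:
J(P, k) = P**2
Q(f, x) = 0 (Q(f, x) = 0**2 = 0)
D(G) = G**2 + 27*G (D(G) = 27*G + G**2 = G**2 + 27*G)
Q(H(-1, -2), 15)/D(-31) = 0/((-31*(27 - 31))) = 0/((-31*(-4))) = 0/124 = 0*(1/124) = 0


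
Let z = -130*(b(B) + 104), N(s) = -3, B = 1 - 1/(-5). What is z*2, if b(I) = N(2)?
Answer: -26260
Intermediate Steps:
B = 6/5 (B = 1 - 1*(-⅕) = 1 + ⅕ = 6/5 ≈ 1.2000)
b(I) = -3
z = -13130 (z = -130*(-3 + 104) = -130*101 = -13130)
z*2 = -13130*2 = -26260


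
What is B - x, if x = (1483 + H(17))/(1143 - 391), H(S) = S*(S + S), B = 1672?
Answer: 1255283/752 ≈ 1669.3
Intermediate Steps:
H(S) = 2*S**2 (H(S) = S*(2*S) = 2*S**2)
x = 2061/752 (x = (1483 + 2*17**2)/(1143 - 391) = (1483 + 2*289)/752 = (1483 + 578)*(1/752) = 2061*(1/752) = 2061/752 ≈ 2.7407)
B - x = 1672 - 1*2061/752 = 1672 - 2061/752 = 1255283/752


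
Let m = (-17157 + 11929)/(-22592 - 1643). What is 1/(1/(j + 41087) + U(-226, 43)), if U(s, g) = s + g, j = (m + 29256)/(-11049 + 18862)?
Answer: -7780452560173/1423822629163604 ≈ -0.0054645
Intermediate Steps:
m = 5228/24235 (m = -5228/(-24235) = -5228*(-1/24235) = 5228/24235 ≈ 0.21572)
j = 709024388/189348055 (j = (5228/24235 + 29256)/(-11049 + 18862) = (709024388/24235)/7813 = (709024388/24235)*(1/7813) = 709024388/189348055 ≈ 3.7446)
U(s, g) = g + s
1/(1/(j + 41087) + U(-226, 43)) = 1/(1/(709024388/189348055 + 41087) + (43 - 226)) = 1/(1/(7780452560173/189348055) - 183) = 1/(189348055/7780452560173 - 183) = 1/(-1423822629163604/7780452560173) = -7780452560173/1423822629163604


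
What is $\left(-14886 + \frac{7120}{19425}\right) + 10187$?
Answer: $- \frac{18254191}{3885} \approx -4698.6$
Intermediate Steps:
$\left(-14886 + \frac{7120}{19425}\right) + 10187 = \left(-14886 + 7120 \cdot \frac{1}{19425}\right) + 10187 = \left(-14886 + \frac{1424}{3885}\right) + 10187 = - \frac{57830686}{3885} + 10187 = - \frac{18254191}{3885}$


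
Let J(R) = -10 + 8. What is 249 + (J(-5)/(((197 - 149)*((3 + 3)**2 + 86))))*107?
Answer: 728965/2928 ≈ 248.96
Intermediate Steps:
J(R) = -2
249 + (J(-5)/(((197 - 149)*((3 + 3)**2 + 86))))*107 = 249 - 2*1/((197 - 149)*((3 + 3)**2 + 86))*107 = 249 - 2*1/(48*(6**2 + 86))*107 = 249 - 2*1/(48*(36 + 86))*107 = 249 - 2/(48*122)*107 = 249 - 2/5856*107 = 249 - 2*1/5856*107 = 249 - 1/2928*107 = 249 - 107/2928 = 728965/2928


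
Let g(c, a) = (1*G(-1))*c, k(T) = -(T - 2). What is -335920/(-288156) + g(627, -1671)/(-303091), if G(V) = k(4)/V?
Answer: 25363245274/21834372549 ≈ 1.1616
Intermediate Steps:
k(T) = 2 - T (k(T) = -(-2 + T) = 2 - T)
G(V) = -2/V (G(V) = (2 - 1*4)/V = (2 - 4)/V = -2/V)
g(c, a) = 2*c (g(c, a) = (1*(-2/(-1)))*c = (1*(-2*(-1)))*c = (1*2)*c = 2*c)
-335920/(-288156) + g(627, -1671)/(-303091) = -335920/(-288156) + (2*627)/(-303091) = -335920*(-1/288156) + 1254*(-1/303091) = 83980/72039 - 1254/303091 = 25363245274/21834372549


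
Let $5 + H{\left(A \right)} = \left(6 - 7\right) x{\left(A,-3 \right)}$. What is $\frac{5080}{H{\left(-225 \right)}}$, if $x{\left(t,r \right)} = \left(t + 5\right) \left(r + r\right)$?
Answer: $- \frac{1016}{265} \approx -3.834$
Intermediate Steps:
$x{\left(t,r \right)} = 2 r \left(5 + t\right)$ ($x{\left(t,r \right)} = \left(5 + t\right) 2 r = 2 r \left(5 + t\right)$)
$H{\left(A \right)} = 25 + 6 A$ ($H{\left(A \right)} = -5 + \left(6 - 7\right) 2 \left(-3\right) \left(5 + A\right) = -5 - \left(-30 - 6 A\right) = -5 + \left(30 + 6 A\right) = 25 + 6 A$)
$\frac{5080}{H{\left(-225 \right)}} = \frac{5080}{25 + 6 \left(-225\right)} = \frac{5080}{25 - 1350} = \frac{5080}{-1325} = 5080 \left(- \frac{1}{1325}\right) = - \frac{1016}{265}$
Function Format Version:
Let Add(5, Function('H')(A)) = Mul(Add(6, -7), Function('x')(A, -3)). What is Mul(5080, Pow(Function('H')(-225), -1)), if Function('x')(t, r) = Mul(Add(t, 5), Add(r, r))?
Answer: Rational(-1016, 265) ≈ -3.8340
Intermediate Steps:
Function('x')(t, r) = Mul(2, r, Add(5, t)) (Function('x')(t, r) = Mul(Add(5, t), Mul(2, r)) = Mul(2, r, Add(5, t)))
Function('H')(A) = Add(25, Mul(6, A)) (Function('H')(A) = Add(-5, Mul(Add(6, -7), Mul(2, -3, Add(5, A)))) = Add(-5, Mul(-1, Add(-30, Mul(-6, A)))) = Add(-5, Add(30, Mul(6, A))) = Add(25, Mul(6, A)))
Mul(5080, Pow(Function('H')(-225), -1)) = Mul(5080, Pow(Add(25, Mul(6, -225)), -1)) = Mul(5080, Pow(Add(25, -1350), -1)) = Mul(5080, Pow(-1325, -1)) = Mul(5080, Rational(-1, 1325)) = Rational(-1016, 265)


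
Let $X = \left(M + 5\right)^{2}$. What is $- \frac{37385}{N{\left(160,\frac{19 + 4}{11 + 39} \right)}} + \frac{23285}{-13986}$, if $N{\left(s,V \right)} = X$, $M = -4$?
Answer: $- \frac{522889895}{13986} \approx -37387.0$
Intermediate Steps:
$X = 1$ ($X = \left(-4 + 5\right)^{2} = 1^{2} = 1$)
$N{\left(s,V \right)} = 1$
$- \frac{37385}{N{\left(160,\frac{19 + 4}{11 + 39} \right)}} + \frac{23285}{-13986} = - \frac{37385}{1} + \frac{23285}{-13986} = \left(-37385\right) 1 + 23285 \left(- \frac{1}{13986}\right) = -37385 - \frac{23285}{13986} = - \frac{522889895}{13986}$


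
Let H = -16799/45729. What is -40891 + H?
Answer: -1869921338/45729 ≈ -40891.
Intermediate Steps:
H = -16799/45729 (H = -16799*1/45729 = -16799/45729 ≈ -0.36736)
-40891 + H = -40891 - 16799/45729 = -1869921338/45729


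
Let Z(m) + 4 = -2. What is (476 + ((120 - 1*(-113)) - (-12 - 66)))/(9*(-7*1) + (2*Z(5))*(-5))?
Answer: -787/3 ≈ -262.33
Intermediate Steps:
Z(m) = -6 (Z(m) = -4 - 2 = -6)
(476 + ((120 - 1*(-113)) - (-12 - 66)))/(9*(-7*1) + (2*Z(5))*(-5)) = (476 + ((120 - 1*(-113)) - (-12 - 66)))/(9*(-7*1) + (2*(-6))*(-5)) = (476 + ((120 + 113) - 1*(-78)))/(9*(-7) - 12*(-5)) = (476 + (233 + 78))/(-63 + 60) = (476 + 311)/(-3) = 787*(-1/3) = -787/3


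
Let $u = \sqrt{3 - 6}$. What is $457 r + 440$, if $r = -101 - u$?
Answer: $-45717 - 457 i \sqrt{3} \approx -45717.0 - 791.55 i$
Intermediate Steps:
$u = i \sqrt{3}$ ($u = \sqrt{-3} = i \sqrt{3} \approx 1.732 i$)
$r = -101 - i \sqrt{3} \approx -101.0 - 1.732 i$
$457 r + 440 = 457 \left(-101 - i \sqrt{3}\right) + 440 = \left(-46157 - 457 i \sqrt{3}\right) + 440 = -45717 - 457 i \sqrt{3}$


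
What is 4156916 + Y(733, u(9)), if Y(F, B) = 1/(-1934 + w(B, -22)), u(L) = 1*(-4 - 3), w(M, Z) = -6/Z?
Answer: 88421760225/21271 ≈ 4.1569e+6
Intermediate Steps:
u(L) = -7 (u(L) = 1*(-7) = -7)
Y(F, B) = -11/21271 (Y(F, B) = 1/(-1934 - 6/(-22)) = 1/(-1934 - 6*(-1/22)) = 1/(-1934 + 3/11) = 1/(-21271/11) = -11/21271)
4156916 + Y(733, u(9)) = 4156916 - 11/21271 = 88421760225/21271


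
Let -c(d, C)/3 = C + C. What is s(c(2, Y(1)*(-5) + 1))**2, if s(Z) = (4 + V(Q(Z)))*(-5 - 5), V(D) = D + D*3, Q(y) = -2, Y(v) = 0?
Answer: 1600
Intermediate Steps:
c(d, C) = -6*C (c(d, C) = -3*(C + C) = -6*C)
V(D) = 4*D (V(D) = D + 3*D = 4*D)
s(Z) = 40 (s(Z) = (4 + 4*(-2))*(-5 - 5) = (4 - 8)*(-10) = -4*(-10) = 40)
s(c(2, Y(1)*(-5) + 1))**2 = 40**2 = 1600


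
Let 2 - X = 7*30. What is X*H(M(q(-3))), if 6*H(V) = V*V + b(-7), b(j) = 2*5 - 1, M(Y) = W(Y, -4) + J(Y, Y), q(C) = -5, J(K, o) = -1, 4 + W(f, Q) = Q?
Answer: -3120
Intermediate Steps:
W(f, Q) = -4 + Q
M(Y) = -9 (M(Y) = (-4 - 4) - 1 = -8 - 1 = -9)
b(j) = 9 (b(j) = 10 - 1 = 9)
X = -208 (X = 2 - 7*30 = 2 - 1*210 = 2 - 210 = -208)
H(V) = 3/2 + V²/6 (H(V) = (V*V + 9)/6 = (V² + 9)/6 = (9 + V²)/6 = 3/2 + V²/6)
X*H(M(q(-3))) = -208*(3/2 + (⅙)*(-9)²) = -208*(3/2 + (⅙)*81) = -208*(3/2 + 27/2) = -208*15 = -3120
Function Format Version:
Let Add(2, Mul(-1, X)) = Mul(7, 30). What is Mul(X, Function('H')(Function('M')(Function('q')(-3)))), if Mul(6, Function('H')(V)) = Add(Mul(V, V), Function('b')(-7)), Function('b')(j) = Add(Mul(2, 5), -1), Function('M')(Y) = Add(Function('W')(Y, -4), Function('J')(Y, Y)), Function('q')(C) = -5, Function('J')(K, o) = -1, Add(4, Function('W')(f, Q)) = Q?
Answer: -3120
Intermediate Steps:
Function('W')(f, Q) = Add(-4, Q)
Function('M')(Y) = -9 (Function('M')(Y) = Add(Add(-4, -4), -1) = Add(-8, -1) = -9)
Function('b')(j) = 9 (Function('b')(j) = Add(10, -1) = 9)
X = -208 (X = Add(2, Mul(-1, Mul(7, 30))) = Add(2, Mul(-1, 210)) = Add(2, -210) = -208)
Function('H')(V) = Add(Rational(3, 2), Mul(Rational(1, 6), Pow(V, 2))) (Function('H')(V) = Mul(Rational(1, 6), Add(Mul(V, V), 9)) = Mul(Rational(1, 6), Add(Pow(V, 2), 9)) = Mul(Rational(1, 6), Add(9, Pow(V, 2))) = Add(Rational(3, 2), Mul(Rational(1, 6), Pow(V, 2))))
Mul(X, Function('H')(Function('M')(Function('q')(-3)))) = Mul(-208, Add(Rational(3, 2), Mul(Rational(1, 6), Pow(-9, 2)))) = Mul(-208, Add(Rational(3, 2), Mul(Rational(1, 6), 81))) = Mul(-208, Add(Rational(3, 2), Rational(27, 2))) = Mul(-208, 15) = -3120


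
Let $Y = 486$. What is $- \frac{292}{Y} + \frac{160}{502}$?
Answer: $- \frac{17206}{60993} \approx -0.2821$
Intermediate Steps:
$- \frac{292}{Y} + \frac{160}{502} = - \frac{292}{486} + \frac{160}{502} = \left(-292\right) \frac{1}{486} + 160 \cdot \frac{1}{502} = - \frac{146}{243} + \frac{80}{251} = - \frac{17206}{60993}$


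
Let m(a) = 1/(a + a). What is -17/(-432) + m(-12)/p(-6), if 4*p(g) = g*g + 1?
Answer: 557/15984 ≈ 0.034847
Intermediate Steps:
p(g) = ¼ + g²/4 (p(g) = (g*g + 1)/4 = (g² + 1)/4 = (1 + g²)/4 = ¼ + g²/4)
m(a) = 1/(2*a)
-17/(-432) + m(-12)/p(-6) = -17/(-432) + ((½)/(-12))/(¼ + (¼)*(-6)²) = -17*(-1/432) + ((½)*(-1/12))/(¼ + (¼)*36) = 17/432 - 1/(24*(¼ + 9)) = 17/432 - 1/(24*37/4) = 17/432 - 1/24*4/37 = 17/432 - 1/222 = 557/15984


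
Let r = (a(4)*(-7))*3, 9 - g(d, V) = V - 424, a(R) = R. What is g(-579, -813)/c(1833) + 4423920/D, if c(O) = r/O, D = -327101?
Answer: -17796273119/654202 ≈ -27203.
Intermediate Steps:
g(d, V) = 433 - V (g(d, V) = 9 - (V - 424) = 9 - (-424 + V) = 9 + (424 - V) = 433 - V)
r = -84 (r = (4*(-7))*3 = -28*3 = -84)
c(O) = -84/O
g(-579, -813)/c(1833) + 4423920/D = (433 - 1*(-813))/((-84/1833)) + 4423920/(-327101) = (433 + 813)/((-84*1/1833)) + 4423920*(-1/327101) = 1246/(-28/611) - 4423920/327101 = 1246*(-611/28) - 4423920/327101 = -54379/2 - 4423920/327101 = -17796273119/654202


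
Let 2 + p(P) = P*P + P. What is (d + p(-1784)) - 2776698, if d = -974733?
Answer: -570561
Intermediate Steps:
p(P) = -2 + P + P² (p(P) = -2 + (P*P + P) = -2 + (P² + P) = -2 + (P + P²) = -2 + P + P²)
(d + p(-1784)) - 2776698 = (-974733 + (-2 - 1784 + (-1784)²)) - 2776698 = (-974733 + (-2 - 1784 + 3182656)) - 2776698 = (-974733 + 3180870) - 2776698 = 2206137 - 2776698 = -570561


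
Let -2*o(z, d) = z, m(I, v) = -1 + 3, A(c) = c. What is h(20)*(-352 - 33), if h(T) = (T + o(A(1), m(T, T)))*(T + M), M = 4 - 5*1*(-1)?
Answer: -435435/2 ≈ -2.1772e+5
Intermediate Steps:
m(I, v) = 2
o(z, d) = -z/2
M = 9 (M = 4 - 5*(-1) = 4 + 5 = 9)
h(T) = (9 + T)*(-½ + T) (h(T) = (T - ½*1)*(T + 9) = (T - ½)*(9 + T) = (-½ + T)*(9 + T) = (9 + T)*(-½ + T))
h(20)*(-352 - 33) = (-9/2 + 20² + (17/2)*20)*(-352 - 33) = (-9/2 + 400 + 170)*(-385) = (1131/2)*(-385) = -435435/2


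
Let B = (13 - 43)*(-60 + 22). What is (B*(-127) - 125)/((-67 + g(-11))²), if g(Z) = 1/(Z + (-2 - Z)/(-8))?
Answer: -1363411145/42341049 ≈ -32.201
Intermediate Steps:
B = 1140 (B = -30*(-38) = 1140)
g(Z) = 1/(¼ + 9*Z/8) (g(Z) = 1/(Z + (-2 - Z)*(-⅛)) = 1/(Z + (¼ + Z/8)) = 1/(¼ + 9*Z/8))
(B*(-127) - 125)/((-67 + g(-11))²) = (1140*(-127) - 125)/((-67 + 8/(2 + 9*(-11)))²) = (-144780 - 125)/((-67 + 8/(2 - 99))²) = -144905/(-67 + 8/(-97))² = -144905/(-67 + 8*(-1/97))² = -144905/(-67 - 8/97)² = -144905/((-6507/97)²) = -144905/42341049/9409 = -144905*9409/42341049 = -1363411145/42341049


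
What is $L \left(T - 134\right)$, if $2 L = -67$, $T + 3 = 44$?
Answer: $\frac{6231}{2} \approx 3115.5$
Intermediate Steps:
$T = 41$ ($T = -3 + 44 = 41$)
$L = - \frac{67}{2}$ ($L = \frac{1}{2} \left(-67\right) = - \frac{67}{2} \approx -33.5$)
$L \left(T - 134\right) = - \frac{67 \left(41 - 134\right)}{2} = \left(- \frac{67}{2}\right) \left(-93\right) = \frac{6231}{2}$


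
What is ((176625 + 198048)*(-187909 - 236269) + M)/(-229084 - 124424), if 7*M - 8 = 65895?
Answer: 1112496240655/2474556 ≈ 4.4957e+5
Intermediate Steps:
M = 65903/7 (M = 8/7 + (⅐)*65895 = 8/7 + 65895/7 = 65903/7 ≈ 9414.7)
((176625 + 198048)*(-187909 - 236269) + M)/(-229084 - 124424) = ((176625 + 198048)*(-187909 - 236269) + 65903/7)/(-229084 - 124424) = (374673*(-424178) + 65903/7)/(-353508) = (-158928043794 + 65903/7)*(-1/353508) = -1112496240655/7*(-1/353508) = 1112496240655/2474556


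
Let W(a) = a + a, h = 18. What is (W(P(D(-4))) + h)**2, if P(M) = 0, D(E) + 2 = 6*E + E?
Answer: 324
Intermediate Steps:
D(E) = -2 + 7*E (D(E) = -2 + (6*E + E) = -2 + 7*E)
W(a) = 2*a
(W(P(D(-4))) + h)**2 = (2*0 + 18)**2 = (0 + 18)**2 = 18**2 = 324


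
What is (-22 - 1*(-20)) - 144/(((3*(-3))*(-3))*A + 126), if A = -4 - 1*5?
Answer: -10/13 ≈ -0.76923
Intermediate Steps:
A = -9 (A = -4 - 5 = -9)
(-22 - 1*(-20)) - 144/(((3*(-3))*(-3))*A + 126) = (-22 - 1*(-20)) - 144/(((3*(-3))*(-3))*(-9) + 126) = (-22 + 20) - 144/(-9*(-3)*(-9) + 126) = -2 - 144/(27*(-9) + 126) = -2 - 144/(-243 + 126) = -2 - 144/(-117) = -2 - 144*(-1/117) = -2 + 16/13 = -10/13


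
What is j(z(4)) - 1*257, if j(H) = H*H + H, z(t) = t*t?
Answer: 15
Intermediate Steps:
z(t) = t²
j(H) = H + H² (j(H) = H² + H = H + H²)
j(z(4)) - 1*257 = 4²*(1 + 4²) - 1*257 = 16*(1 + 16) - 257 = 16*17 - 257 = 272 - 257 = 15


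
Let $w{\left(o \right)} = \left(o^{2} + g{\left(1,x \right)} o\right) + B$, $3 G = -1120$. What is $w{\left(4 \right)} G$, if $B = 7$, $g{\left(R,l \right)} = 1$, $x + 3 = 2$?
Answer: $-10080$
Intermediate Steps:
$x = -1$ ($x = -3 + 2 = -1$)
$G = - \frac{1120}{3}$ ($G = \frac{1}{3} \left(-1120\right) = - \frac{1120}{3} \approx -373.33$)
$w{\left(o \right)} = 7 + o + o^{2}$ ($w{\left(o \right)} = \left(o^{2} + 1 o\right) + 7 = \left(o^{2} + o\right) + 7 = \left(o + o^{2}\right) + 7 = 7 + o + o^{2}$)
$w{\left(4 \right)} G = \left(7 + 4 + 4^{2}\right) \left(- \frac{1120}{3}\right) = \left(7 + 4 + 16\right) \left(- \frac{1120}{3}\right) = 27 \left(- \frac{1120}{3}\right) = -10080$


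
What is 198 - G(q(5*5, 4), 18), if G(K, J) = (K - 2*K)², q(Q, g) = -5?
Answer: 173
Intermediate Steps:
G(K, J) = K² (G(K, J) = (-K)² = K²)
198 - G(q(5*5, 4), 18) = 198 - 1*(-5)² = 198 - 1*25 = 198 - 25 = 173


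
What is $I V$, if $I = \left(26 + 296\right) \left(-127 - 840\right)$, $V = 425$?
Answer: $-132333950$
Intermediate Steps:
$I = -311374$ ($I = 322 \left(-967\right) = -311374$)
$I V = \left(-311374\right) 425 = -132333950$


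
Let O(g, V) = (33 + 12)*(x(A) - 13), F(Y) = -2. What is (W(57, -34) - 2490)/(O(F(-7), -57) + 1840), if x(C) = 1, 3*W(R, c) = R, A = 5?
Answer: -2471/1300 ≈ -1.9008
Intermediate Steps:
W(R, c) = R/3
O(g, V) = -540 (O(g, V) = (33 + 12)*(1 - 13) = 45*(-12) = -540)
(W(57, -34) - 2490)/(O(F(-7), -57) + 1840) = ((⅓)*57 - 2490)/(-540 + 1840) = (19 - 2490)/1300 = -2471*1/1300 = -2471/1300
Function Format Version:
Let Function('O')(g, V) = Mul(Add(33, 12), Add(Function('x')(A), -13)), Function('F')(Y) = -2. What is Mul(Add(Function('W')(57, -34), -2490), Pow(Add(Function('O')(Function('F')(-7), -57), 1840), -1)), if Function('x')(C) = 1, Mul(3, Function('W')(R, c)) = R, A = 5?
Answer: Rational(-2471, 1300) ≈ -1.9008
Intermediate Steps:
Function('W')(R, c) = Mul(Rational(1, 3), R)
Function('O')(g, V) = -540 (Function('O')(g, V) = Mul(Add(33, 12), Add(1, -13)) = Mul(45, -12) = -540)
Mul(Add(Function('W')(57, -34), -2490), Pow(Add(Function('O')(Function('F')(-7), -57), 1840), -1)) = Mul(Add(Mul(Rational(1, 3), 57), -2490), Pow(Add(-540, 1840), -1)) = Mul(Add(19, -2490), Pow(1300, -1)) = Mul(-2471, Rational(1, 1300)) = Rational(-2471, 1300)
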